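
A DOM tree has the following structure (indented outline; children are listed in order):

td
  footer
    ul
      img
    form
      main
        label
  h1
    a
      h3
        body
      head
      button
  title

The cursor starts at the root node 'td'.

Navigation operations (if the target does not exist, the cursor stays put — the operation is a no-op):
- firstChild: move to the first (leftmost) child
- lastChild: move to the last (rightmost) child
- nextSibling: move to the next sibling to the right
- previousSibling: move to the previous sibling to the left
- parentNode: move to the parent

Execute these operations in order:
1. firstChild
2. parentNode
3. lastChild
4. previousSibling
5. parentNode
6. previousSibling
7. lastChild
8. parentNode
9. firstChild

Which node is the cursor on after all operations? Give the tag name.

Answer: footer

Derivation:
After 1 (firstChild): footer
After 2 (parentNode): td
After 3 (lastChild): title
After 4 (previousSibling): h1
After 5 (parentNode): td
After 6 (previousSibling): td (no-op, stayed)
After 7 (lastChild): title
After 8 (parentNode): td
After 9 (firstChild): footer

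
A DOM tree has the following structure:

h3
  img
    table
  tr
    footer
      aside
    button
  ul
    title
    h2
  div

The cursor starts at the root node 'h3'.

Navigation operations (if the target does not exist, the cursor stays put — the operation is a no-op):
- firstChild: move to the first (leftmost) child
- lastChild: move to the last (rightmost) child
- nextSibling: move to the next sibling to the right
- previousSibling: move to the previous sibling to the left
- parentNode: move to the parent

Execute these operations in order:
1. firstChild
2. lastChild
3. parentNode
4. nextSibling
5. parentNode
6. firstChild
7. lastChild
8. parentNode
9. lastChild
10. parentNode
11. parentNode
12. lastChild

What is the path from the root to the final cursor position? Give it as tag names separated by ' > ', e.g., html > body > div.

After 1 (firstChild): img
After 2 (lastChild): table
After 3 (parentNode): img
After 4 (nextSibling): tr
After 5 (parentNode): h3
After 6 (firstChild): img
After 7 (lastChild): table
After 8 (parentNode): img
After 9 (lastChild): table
After 10 (parentNode): img
After 11 (parentNode): h3
After 12 (lastChild): div

Answer: h3 > div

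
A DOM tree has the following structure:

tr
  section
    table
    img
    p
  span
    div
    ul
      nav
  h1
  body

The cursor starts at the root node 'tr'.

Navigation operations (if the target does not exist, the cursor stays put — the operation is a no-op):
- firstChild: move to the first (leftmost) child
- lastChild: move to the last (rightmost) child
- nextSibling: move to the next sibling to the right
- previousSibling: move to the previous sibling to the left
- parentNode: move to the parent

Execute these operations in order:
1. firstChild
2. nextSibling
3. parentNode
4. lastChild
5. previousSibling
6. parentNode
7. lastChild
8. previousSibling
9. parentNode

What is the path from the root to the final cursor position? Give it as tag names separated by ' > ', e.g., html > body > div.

Answer: tr

Derivation:
After 1 (firstChild): section
After 2 (nextSibling): span
After 3 (parentNode): tr
After 4 (lastChild): body
After 5 (previousSibling): h1
After 6 (parentNode): tr
After 7 (lastChild): body
After 8 (previousSibling): h1
After 9 (parentNode): tr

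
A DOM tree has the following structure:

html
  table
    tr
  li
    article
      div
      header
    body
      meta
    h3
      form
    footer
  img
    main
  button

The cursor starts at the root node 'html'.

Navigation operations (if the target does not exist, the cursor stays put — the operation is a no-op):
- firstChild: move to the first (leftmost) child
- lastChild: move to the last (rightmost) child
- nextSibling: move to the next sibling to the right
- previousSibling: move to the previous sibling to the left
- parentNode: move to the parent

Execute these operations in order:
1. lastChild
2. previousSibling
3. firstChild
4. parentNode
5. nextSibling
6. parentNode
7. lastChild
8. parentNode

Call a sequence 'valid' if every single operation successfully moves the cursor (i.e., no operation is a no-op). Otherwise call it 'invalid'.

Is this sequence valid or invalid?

After 1 (lastChild): button
After 2 (previousSibling): img
After 3 (firstChild): main
After 4 (parentNode): img
After 5 (nextSibling): button
After 6 (parentNode): html
After 7 (lastChild): button
After 8 (parentNode): html

Answer: valid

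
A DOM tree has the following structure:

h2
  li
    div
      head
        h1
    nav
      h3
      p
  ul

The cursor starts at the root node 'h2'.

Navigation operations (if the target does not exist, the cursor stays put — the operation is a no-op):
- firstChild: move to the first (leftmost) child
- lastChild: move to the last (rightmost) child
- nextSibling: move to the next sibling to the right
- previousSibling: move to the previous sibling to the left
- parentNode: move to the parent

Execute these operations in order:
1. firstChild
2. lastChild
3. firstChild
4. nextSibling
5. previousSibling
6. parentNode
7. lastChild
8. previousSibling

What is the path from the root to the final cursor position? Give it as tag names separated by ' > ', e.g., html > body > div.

After 1 (firstChild): li
After 2 (lastChild): nav
After 3 (firstChild): h3
After 4 (nextSibling): p
After 5 (previousSibling): h3
After 6 (parentNode): nav
After 7 (lastChild): p
After 8 (previousSibling): h3

Answer: h2 > li > nav > h3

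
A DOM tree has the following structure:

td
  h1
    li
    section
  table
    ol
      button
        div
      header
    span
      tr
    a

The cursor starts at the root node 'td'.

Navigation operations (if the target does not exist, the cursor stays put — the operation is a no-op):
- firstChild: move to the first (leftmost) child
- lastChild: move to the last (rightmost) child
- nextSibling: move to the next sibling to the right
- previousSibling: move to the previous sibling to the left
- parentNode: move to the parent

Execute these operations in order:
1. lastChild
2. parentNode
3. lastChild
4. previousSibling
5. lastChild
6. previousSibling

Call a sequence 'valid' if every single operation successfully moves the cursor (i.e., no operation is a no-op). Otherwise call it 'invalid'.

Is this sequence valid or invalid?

Answer: valid

Derivation:
After 1 (lastChild): table
After 2 (parentNode): td
After 3 (lastChild): table
After 4 (previousSibling): h1
After 5 (lastChild): section
After 6 (previousSibling): li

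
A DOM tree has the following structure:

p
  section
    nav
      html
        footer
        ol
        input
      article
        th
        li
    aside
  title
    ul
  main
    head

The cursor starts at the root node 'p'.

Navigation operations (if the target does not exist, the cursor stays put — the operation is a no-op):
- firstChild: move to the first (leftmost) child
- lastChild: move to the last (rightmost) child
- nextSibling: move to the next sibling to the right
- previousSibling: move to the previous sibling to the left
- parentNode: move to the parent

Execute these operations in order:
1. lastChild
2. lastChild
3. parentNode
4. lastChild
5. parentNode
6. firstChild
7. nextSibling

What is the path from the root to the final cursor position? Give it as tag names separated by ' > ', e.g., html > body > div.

After 1 (lastChild): main
After 2 (lastChild): head
After 3 (parentNode): main
After 4 (lastChild): head
After 5 (parentNode): main
After 6 (firstChild): head
After 7 (nextSibling): head (no-op, stayed)

Answer: p > main > head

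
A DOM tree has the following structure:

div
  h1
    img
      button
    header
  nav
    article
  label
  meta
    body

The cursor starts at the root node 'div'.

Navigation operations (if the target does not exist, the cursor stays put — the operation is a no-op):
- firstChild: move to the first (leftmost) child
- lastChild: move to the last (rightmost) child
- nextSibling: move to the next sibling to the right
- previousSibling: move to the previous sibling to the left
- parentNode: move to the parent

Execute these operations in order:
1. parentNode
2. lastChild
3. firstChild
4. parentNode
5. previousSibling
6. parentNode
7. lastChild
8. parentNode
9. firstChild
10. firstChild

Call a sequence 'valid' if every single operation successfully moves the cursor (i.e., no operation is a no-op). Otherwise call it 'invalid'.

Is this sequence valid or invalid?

After 1 (parentNode): div (no-op, stayed)
After 2 (lastChild): meta
After 3 (firstChild): body
After 4 (parentNode): meta
After 5 (previousSibling): label
After 6 (parentNode): div
After 7 (lastChild): meta
After 8 (parentNode): div
After 9 (firstChild): h1
After 10 (firstChild): img

Answer: invalid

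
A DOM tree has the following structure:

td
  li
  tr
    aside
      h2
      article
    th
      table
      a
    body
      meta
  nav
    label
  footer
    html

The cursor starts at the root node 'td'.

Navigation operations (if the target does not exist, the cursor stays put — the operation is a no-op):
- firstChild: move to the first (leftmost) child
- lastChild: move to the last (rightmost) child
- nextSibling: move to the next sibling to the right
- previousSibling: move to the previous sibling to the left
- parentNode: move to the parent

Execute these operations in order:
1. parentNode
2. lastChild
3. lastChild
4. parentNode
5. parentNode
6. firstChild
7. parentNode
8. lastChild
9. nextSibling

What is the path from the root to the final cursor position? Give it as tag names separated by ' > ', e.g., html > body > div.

After 1 (parentNode): td (no-op, stayed)
After 2 (lastChild): footer
After 3 (lastChild): html
After 4 (parentNode): footer
After 5 (parentNode): td
After 6 (firstChild): li
After 7 (parentNode): td
After 8 (lastChild): footer
After 9 (nextSibling): footer (no-op, stayed)

Answer: td > footer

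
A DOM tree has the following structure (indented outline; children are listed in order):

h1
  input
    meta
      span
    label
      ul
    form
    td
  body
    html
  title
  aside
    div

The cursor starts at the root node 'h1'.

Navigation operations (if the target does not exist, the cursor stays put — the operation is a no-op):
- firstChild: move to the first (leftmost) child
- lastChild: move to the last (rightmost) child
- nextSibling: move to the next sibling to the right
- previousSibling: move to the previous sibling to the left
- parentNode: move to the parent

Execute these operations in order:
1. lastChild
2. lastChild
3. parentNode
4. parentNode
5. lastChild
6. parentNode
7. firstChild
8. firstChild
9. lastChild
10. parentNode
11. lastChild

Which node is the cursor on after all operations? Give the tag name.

After 1 (lastChild): aside
After 2 (lastChild): div
After 3 (parentNode): aside
After 4 (parentNode): h1
After 5 (lastChild): aside
After 6 (parentNode): h1
After 7 (firstChild): input
After 8 (firstChild): meta
After 9 (lastChild): span
After 10 (parentNode): meta
After 11 (lastChild): span

Answer: span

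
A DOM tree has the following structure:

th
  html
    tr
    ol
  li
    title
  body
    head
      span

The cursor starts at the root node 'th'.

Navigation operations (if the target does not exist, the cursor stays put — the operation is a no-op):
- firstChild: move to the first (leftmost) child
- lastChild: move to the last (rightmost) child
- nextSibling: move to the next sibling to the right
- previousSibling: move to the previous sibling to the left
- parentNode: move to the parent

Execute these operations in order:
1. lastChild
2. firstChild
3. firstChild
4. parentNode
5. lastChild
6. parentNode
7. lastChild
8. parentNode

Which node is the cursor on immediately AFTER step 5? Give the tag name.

Answer: span

Derivation:
After 1 (lastChild): body
After 2 (firstChild): head
After 3 (firstChild): span
After 4 (parentNode): head
After 5 (lastChild): span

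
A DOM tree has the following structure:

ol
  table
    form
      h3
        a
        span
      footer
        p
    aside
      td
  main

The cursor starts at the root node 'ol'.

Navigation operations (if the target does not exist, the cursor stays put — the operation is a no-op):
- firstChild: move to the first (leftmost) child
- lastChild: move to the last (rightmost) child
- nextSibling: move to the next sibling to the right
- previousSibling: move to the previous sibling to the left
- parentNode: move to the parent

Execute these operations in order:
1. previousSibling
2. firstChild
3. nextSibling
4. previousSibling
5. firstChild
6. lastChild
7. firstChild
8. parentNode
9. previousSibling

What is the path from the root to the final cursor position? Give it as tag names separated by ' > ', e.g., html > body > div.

Answer: ol > table > form > h3

Derivation:
After 1 (previousSibling): ol (no-op, stayed)
After 2 (firstChild): table
After 3 (nextSibling): main
After 4 (previousSibling): table
After 5 (firstChild): form
After 6 (lastChild): footer
After 7 (firstChild): p
After 8 (parentNode): footer
After 9 (previousSibling): h3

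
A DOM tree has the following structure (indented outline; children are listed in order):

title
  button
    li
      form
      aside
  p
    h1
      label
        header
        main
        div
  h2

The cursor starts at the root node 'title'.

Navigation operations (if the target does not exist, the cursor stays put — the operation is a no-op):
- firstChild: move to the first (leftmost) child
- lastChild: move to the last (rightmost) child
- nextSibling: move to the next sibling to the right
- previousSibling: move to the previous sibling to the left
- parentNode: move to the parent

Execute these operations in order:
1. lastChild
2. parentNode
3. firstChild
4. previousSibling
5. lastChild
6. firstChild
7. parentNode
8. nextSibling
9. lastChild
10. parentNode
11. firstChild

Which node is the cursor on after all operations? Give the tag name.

Answer: form

Derivation:
After 1 (lastChild): h2
After 2 (parentNode): title
After 3 (firstChild): button
After 4 (previousSibling): button (no-op, stayed)
After 5 (lastChild): li
After 6 (firstChild): form
After 7 (parentNode): li
After 8 (nextSibling): li (no-op, stayed)
After 9 (lastChild): aside
After 10 (parentNode): li
After 11 (firstChild): form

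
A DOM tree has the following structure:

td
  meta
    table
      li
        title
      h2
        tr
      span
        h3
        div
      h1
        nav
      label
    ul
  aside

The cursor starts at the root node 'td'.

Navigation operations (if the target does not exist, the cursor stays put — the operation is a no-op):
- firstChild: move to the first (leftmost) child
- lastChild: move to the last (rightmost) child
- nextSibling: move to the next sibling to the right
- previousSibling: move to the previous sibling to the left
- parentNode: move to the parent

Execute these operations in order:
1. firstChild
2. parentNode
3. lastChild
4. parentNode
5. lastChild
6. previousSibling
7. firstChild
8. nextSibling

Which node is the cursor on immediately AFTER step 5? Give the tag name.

Answer: aside

Derivation:
After 1 (firstChild): meta
After 2 (parentNode): td
After 3 (lastChild): aside
After 4 (parentNode): td
After 5 (lastChild): aside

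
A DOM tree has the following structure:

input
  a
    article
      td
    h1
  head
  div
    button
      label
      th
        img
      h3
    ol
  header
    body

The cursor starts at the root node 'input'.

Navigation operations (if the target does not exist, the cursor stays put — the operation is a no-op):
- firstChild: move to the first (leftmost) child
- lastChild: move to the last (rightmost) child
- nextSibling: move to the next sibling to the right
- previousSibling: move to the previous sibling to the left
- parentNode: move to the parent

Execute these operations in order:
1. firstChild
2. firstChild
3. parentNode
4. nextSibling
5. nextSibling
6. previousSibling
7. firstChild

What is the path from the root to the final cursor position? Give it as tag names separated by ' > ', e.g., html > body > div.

Answer: input > head

Derivation:
After 1 (firstChild): a
After 2 (firstChild): article
After 3 (parentNode): a
After 4 (nextSibling): head
After 5 (nextSibling): div
After 6 (previousSibling): head
After 7 (firstChild): head (no-op, stayed)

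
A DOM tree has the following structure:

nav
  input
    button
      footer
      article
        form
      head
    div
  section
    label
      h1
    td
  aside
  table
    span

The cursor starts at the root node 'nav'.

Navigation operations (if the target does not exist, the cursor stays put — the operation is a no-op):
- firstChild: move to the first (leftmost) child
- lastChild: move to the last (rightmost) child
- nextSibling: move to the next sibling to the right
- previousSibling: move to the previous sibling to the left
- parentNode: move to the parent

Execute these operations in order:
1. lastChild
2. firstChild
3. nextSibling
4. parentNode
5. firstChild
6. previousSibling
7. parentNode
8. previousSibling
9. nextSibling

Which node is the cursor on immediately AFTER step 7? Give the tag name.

Answer: table

Derivation:
After 1 (lastChild): table
After 2 (firstChild): span
After 3 (nextSibling): span (no-op, stayed)
After 4 (parentNode): table
After 5 (firstChild): span
After 6 (previousSibling): span (no-op, stayed)
After 7 (parentNode): table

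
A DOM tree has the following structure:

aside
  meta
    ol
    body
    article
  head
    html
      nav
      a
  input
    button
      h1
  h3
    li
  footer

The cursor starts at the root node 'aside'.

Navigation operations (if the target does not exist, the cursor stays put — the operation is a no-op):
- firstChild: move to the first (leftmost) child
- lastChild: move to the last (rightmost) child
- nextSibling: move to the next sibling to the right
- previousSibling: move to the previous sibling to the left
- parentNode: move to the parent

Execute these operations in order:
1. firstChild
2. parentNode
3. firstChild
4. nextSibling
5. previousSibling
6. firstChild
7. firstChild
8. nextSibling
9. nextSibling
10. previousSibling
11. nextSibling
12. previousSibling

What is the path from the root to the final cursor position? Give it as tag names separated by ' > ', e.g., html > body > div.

After 1 (firstChild): meta
After 2 (parentNode): aside
After 3 (firstChild): meta
After 4 (nextSibling): head
After 5 (previousSibling): meta
After 6 (firstChild): ol
After 7 (firstChild): ol (no-op, stayed)
After 8 (nextSibling): body
After 9 (nextSibling): article
After 10 (previousSibling): body
After 11 (nextSibling): article
After 12 (previousSibling): body

Answer: aside > meta > body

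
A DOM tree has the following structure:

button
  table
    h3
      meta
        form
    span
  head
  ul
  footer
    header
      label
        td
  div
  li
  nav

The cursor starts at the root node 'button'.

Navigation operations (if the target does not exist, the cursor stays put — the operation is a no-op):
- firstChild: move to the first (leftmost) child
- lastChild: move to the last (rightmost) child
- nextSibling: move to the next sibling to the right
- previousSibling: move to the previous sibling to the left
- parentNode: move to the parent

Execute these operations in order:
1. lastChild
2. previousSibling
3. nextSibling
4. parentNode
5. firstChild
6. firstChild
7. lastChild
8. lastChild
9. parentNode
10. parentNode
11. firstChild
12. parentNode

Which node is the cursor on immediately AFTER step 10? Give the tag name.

After 1 (lastChild): nav
After 2 (previousSibling): li
After 3 (nextSibling): nav
After 4 (parentNode): button
After 5 (firstChild): table
After 6 (firstChild): h3
After 7 (lastChild): meta
After 8 (lastChild): form
After 9 (parentNode): meta
After 10 (parentNode): h3

Answer: h3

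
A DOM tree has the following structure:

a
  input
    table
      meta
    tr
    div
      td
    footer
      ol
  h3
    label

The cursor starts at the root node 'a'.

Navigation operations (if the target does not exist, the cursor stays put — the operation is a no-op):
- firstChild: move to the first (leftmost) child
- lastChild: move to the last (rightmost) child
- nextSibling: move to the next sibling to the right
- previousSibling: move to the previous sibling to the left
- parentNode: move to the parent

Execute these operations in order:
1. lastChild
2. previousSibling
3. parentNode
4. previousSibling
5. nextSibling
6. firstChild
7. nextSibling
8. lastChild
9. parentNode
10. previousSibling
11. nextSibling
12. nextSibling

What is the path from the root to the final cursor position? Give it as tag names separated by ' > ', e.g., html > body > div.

After 1 (lastChild): h3
After 2 (previousSibling): input
After 3 (parentNode): a
After 4 (previousSibling): a (no-op, stayed)
After 5 (nextSibling): a (no-op, stayed)
After 6 (firstChild): input
After 7 (nextSibling): h3
After 8 (lastChild): label
After 9 (parentNode): h3
After 10 (previousSibling): input
After 11 (nextSibling): h3
After 12 (nextSibling): h3 (no-op, stayed)

Answer: a > h3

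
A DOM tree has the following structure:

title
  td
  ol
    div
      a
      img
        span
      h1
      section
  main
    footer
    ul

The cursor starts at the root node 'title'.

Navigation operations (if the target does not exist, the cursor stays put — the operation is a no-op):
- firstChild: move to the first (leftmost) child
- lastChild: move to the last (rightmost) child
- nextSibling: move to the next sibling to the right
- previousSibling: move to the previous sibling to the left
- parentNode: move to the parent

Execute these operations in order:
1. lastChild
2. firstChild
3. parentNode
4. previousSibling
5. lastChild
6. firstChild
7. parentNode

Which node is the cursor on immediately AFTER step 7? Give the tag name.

After 1 (lastChild): main
After 2 (firstChild): footer
After 3 (parentNode): main
After 4 (previousSibling): ol
After 5 (lastChild): div
After 6 (firstChild): a
After 7 (parentNode): div

Answer: div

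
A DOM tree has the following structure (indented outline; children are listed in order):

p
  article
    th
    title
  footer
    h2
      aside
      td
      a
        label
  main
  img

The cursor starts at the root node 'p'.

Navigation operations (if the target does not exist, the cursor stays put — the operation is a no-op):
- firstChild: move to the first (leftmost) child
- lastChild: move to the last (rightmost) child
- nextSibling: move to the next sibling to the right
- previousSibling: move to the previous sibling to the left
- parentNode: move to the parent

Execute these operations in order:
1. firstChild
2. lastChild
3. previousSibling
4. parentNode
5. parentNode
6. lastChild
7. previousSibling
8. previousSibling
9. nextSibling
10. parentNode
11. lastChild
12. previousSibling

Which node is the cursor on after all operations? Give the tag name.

Answer: main

Derivation:
After 1 (firstChild): article
After 2 (lastChild): title
After 3 (previousSibling): th
After 4 (parentNode): article
After 5 (parentNode): p
After 6 (lastChild): img
After 7 (previousSibling): main
After 8 (previousSibling): footer
After 9 (nextSibling): main
After 10 (parentNode): p
After 11 (lastChild): img
After 12 (previousSibling): main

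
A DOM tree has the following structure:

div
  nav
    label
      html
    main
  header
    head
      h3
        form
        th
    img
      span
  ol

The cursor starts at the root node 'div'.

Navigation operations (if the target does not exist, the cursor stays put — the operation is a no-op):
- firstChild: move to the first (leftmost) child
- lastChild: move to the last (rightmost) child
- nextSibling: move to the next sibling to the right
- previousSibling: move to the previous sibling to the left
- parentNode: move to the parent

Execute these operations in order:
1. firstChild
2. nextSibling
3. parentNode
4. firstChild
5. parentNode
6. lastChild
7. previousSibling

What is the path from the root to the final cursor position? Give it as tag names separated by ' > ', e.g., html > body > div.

Answer: div > header

Derivation:
After 1 (firstChild): nav
After 2 (nextSibling): header
After 3 (parentNode): div
After 4 (firstChild): nav
After 5 (parentNode): div
After 6 (lastChild): ol
After 7 (previousSibling): header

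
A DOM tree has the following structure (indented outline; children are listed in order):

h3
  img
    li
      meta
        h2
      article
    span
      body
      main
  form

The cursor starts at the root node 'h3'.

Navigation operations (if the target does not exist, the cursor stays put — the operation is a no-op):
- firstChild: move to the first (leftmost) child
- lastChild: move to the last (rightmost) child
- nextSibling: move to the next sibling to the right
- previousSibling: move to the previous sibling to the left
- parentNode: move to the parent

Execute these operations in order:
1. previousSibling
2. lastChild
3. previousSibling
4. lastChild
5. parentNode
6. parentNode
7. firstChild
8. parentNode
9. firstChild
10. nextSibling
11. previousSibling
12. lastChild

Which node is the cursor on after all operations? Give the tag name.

Answer: span

Derivation:
After 1 (previousSibling): h3 (no-op, stayed)
After 2 (lastChild): form
After 3 (previousSibling): img
After 4 (lastChild): span
After 5 (parentNode): img
After 6 (parentNode): h3
After 7 (firstChild): img
After 8 (parentNode): h3
After 9 (firstChild): img
After 10 (nextSibling): form
After 11 (previousSibling): img
After 12 (lastChild): span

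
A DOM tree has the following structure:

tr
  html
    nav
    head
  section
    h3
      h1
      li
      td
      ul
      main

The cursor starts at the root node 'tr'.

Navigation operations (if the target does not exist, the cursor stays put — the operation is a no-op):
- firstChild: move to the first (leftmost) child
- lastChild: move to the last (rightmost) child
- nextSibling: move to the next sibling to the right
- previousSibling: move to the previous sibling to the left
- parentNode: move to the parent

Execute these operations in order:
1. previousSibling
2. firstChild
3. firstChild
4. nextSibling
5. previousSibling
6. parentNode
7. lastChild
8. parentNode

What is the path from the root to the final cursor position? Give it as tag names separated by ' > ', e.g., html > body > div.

After 1 (previousSibling): tr (no-op, stayed)
After 2 (firstChild): html
After 3 (firstChild): nav
After 4 (nextSibling): head
After 5 (previousSibling): nav
After 6 (parentNode): html
After 7 (lastChild): head
After 8 (parentNode): html

Answer: tr > html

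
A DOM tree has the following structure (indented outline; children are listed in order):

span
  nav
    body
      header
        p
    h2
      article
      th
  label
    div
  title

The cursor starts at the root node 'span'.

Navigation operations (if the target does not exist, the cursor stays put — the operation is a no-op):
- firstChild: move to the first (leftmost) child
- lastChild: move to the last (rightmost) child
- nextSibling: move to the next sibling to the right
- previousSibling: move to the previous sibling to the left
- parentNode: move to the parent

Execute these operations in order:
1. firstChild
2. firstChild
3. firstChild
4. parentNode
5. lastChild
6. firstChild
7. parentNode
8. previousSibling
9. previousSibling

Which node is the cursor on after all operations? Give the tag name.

Answer: header

Derivation:
After 1 (firstChild): nav
After 2 (firstChild): body
After 3 (firstChild): header
After 4 (parentNode): body
After 5 (lastChild): header
After 6 (firstChild): p
After 7 (parentNode): header
After 8 (previousSibling): header (no-op, stayed)
After 9 (previousSibling): header (no-op, stayed)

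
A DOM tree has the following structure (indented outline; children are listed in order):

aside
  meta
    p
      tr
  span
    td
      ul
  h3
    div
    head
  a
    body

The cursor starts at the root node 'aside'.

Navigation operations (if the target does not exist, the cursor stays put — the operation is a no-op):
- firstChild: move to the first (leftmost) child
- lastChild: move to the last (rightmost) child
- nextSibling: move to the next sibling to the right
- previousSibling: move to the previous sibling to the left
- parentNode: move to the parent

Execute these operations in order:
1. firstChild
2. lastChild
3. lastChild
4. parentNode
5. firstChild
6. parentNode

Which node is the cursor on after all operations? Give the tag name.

After 1 (firstChild): meta
After 2 (lastChild): p
After 3 (lastChild): tr
After 4 (parentNode): p
After 5 (firstChild): tr
After 6 (parentNode): p

Answer: p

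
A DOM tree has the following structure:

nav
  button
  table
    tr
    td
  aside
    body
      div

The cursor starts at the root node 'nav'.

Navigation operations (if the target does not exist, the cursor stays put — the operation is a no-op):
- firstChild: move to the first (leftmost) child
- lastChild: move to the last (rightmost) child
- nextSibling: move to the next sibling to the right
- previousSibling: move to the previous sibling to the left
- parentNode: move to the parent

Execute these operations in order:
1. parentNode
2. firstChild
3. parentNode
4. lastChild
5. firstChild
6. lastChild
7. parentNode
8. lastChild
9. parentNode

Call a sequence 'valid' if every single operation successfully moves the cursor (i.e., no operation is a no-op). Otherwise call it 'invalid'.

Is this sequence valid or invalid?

Answer: invalid

Derivation:
After 1 (parentNode): nav (no-op, stayed)
After 2 (firstChild): button
After 3 (parentNode): nav
After 4 (lastChild): aside
After 5 (firstChild): body
After 6 (lastChild): div
After 7 (parentNode): body
After 8 (lastChild): div
After 9 (parentNode): body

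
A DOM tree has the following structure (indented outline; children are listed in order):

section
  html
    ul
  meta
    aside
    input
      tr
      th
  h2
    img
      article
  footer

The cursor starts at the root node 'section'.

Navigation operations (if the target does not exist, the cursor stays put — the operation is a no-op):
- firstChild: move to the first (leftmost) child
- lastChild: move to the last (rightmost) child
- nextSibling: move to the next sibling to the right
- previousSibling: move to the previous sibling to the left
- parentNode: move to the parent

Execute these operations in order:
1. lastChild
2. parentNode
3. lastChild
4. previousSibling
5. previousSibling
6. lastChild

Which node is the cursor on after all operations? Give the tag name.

Answer: input

Derivation:
After 1 (lastChild): footer
After 2 (parentNode): section
After 3 (lastChild): footer
After 4 (previousSibling): h2
After 5 (previousSibling): meta
After 6 (lastChild): input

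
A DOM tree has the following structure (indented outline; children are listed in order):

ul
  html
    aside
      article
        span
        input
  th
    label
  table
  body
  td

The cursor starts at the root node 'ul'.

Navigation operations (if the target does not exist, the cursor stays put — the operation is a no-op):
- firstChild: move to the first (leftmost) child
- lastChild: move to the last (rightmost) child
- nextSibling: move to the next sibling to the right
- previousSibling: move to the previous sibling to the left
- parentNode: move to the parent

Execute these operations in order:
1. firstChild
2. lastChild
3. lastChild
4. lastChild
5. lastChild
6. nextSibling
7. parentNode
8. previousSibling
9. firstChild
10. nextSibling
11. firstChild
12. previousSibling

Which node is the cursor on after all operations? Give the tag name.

After 1 (firstChild): html
After 2 (lastChild): aside
After 3 (lastChild): article
After 4 (lastChild): input
After 5 (lastChild): input (no-op, stayed)
After 6 (nextSibling): input (no-op, stayed)
After 7 (parentNode): article
After 8 (previousSibling): article (no-op, stayed)
After 9 (firstChild): span
After 10 (nextSibling): input
After 11 (firstChild): input (no-op, stayed)
After 12 (previousSibling): span

Answer: span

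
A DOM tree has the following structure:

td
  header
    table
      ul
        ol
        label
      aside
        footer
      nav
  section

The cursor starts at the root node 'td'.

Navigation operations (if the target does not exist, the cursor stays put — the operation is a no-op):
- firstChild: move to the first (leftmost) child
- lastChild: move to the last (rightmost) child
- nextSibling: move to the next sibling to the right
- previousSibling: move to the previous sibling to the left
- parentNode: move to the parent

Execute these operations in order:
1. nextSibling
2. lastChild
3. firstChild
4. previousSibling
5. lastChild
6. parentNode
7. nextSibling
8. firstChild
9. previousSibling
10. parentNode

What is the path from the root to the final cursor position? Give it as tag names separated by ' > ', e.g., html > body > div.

Answer: td

Derivation:
After 1 (nextSibling): td (no-op, stayed)
After 2 (lastChild): section
After 3 (firstChild): section (no-op, stayed)
After 4 (previousSibling): header
After 5 (lastChild): table
After 6 (parentNode): header
After 7 (nextSibling): section
After 8 (firstChild): section (no-op, stayed)
After 9 (previousSibling): header
After 10 (parentNode): td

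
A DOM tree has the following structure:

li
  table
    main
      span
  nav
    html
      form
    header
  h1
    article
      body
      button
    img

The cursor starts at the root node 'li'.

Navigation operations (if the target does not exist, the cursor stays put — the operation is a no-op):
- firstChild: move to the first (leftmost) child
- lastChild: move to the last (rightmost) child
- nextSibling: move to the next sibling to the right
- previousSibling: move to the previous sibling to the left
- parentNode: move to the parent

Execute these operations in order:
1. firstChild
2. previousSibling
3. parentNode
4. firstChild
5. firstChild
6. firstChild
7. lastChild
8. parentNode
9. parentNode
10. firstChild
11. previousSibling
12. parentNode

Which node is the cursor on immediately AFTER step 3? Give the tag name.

After 1 (firstChild): table
After 2 (previousSibling): table (no-op, stayed)
After 3 (parentNode): li

Answer: li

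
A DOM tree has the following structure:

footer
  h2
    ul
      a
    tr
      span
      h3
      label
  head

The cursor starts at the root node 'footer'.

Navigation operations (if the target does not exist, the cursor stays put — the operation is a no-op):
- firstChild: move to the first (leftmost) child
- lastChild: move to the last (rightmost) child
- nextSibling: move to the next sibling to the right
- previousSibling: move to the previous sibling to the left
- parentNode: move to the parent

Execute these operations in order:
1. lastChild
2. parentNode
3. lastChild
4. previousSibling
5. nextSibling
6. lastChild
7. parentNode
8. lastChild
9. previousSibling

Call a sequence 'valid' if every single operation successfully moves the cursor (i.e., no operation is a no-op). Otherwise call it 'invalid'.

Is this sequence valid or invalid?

After 1 (lastChild): head
After 2 (parentNode): footer
After 3 (lastChild): head
After 4 (previousSibling): h2
After 5 (nextSibling): head
After 6 (lastChild): head (no-op, stayed)
After 7 (parentNode): footer
After 8 (lastChild): head
After 9 (previousSibling): h2

Answer: invalid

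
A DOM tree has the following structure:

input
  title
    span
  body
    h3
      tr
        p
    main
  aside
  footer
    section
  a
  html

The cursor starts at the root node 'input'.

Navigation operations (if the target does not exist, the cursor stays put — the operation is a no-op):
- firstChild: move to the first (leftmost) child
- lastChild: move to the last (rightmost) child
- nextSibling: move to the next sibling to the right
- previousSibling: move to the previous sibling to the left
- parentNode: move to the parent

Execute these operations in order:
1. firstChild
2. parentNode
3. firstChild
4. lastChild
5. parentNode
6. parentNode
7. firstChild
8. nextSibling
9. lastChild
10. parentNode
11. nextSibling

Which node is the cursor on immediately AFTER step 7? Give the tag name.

Answer: title

Derivation:
After 1 (firstChild): title
After 2 (parentNode): input
After 3 (firstChild): title
After 4 (lastChild): span
After 5 (parentNode): title
After 6 (parentNode): input
After 7 (firstChild): title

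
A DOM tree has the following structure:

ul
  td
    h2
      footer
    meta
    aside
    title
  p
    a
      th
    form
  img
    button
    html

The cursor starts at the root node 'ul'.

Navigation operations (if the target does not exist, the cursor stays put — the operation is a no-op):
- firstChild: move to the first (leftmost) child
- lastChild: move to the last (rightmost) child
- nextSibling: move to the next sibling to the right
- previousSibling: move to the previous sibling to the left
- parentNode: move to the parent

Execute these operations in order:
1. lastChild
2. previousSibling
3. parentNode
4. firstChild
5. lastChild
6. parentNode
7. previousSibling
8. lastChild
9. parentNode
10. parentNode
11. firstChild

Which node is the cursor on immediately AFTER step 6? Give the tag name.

Answer: td

Derivation:
After 1 (lastChild): img
After 2 (previousSibling): p
After 3 (parentNode): ul
After 4 (firstChild): td
After 5 (lastChild): title
After 6 (parentNode): td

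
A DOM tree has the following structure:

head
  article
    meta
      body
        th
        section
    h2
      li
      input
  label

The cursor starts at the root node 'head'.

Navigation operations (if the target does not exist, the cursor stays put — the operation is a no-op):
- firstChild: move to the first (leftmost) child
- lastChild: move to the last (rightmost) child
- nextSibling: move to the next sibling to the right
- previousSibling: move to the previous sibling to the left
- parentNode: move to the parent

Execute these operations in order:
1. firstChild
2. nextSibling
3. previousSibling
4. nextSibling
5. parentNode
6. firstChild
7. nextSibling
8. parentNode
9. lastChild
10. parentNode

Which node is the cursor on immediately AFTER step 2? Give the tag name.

After 1 (firstChild): article
After 2 (nextSibling): label

Answer: label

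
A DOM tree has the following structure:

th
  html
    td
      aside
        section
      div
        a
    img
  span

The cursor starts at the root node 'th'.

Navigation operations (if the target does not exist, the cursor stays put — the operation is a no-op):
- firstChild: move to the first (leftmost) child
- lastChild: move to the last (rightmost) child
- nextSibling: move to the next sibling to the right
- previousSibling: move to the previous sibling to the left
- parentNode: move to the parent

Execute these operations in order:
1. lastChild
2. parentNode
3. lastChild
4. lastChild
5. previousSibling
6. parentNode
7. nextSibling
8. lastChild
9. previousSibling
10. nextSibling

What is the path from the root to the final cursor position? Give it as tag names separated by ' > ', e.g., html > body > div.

After 1 (lastChild): span
After 2 (parentNode): th
After 3 (lastChild): span
After 4 (lastChild): span (no-op, stayed)
After 5 (previousSibling): html
After 6 (parentNode): th
After 7 (nextSibling): th (no-op, stayed)
After 8 (lastChild): span
After 9 (previousSibling): html
After 10 (nextSibling): span

Answer: th > span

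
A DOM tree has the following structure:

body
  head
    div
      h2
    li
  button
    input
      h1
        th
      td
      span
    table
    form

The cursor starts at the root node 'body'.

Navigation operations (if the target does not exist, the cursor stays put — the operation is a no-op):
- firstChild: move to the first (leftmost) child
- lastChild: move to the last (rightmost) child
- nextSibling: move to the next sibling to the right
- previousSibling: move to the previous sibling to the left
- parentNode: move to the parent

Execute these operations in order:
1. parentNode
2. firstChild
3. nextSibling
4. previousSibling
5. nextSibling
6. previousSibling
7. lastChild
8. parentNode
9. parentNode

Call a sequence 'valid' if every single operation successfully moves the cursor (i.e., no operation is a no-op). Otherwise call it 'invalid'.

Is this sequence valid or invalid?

Answer: invalid

Derivation:
After 1 (parentNode): body (no-op, stayed)
After 2 (firstChild): head
After 3 (nextSibling): button
After 4 (previousSibling): head
After 5 (nextSibling): button
After 6 (previousSibling): head
After 7 (lastChild): li
After 8 (parentNode): head
After 9 (parentNode): body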